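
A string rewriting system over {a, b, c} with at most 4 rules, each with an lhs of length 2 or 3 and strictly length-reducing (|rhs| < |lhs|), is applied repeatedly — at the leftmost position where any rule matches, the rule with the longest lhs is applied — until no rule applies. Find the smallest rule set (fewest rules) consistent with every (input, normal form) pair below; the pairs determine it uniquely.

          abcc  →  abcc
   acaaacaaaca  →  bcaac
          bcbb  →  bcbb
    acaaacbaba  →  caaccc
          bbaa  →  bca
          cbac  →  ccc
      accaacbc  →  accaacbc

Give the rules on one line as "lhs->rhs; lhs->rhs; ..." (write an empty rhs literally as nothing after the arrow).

  | abcc
  | acaaacaaaca => baaacaaaca => caacaaaca => cabaaaca => bcaaaca => bcaaba => bcaac
  | bcbb
  | acaaacbaba => baaacbaba => caacbaba => caaccba => caaccc

aca->ba; ba->c; cab->bc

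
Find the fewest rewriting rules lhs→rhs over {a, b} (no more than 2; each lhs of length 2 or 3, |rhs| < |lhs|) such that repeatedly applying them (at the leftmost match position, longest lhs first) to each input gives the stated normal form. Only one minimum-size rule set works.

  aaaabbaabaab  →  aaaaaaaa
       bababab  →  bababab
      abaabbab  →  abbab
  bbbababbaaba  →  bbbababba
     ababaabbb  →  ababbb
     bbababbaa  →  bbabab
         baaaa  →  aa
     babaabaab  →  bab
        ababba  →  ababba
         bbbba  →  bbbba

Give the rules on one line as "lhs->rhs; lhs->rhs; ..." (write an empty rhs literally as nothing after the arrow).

  | aaaabbaabaab => aaaabaabaab => aaaaaabaab => aaaaaaaab => aaaaaaaa
  | bababab
  | abaabbab => abbab
  | bbbababbaaba => bbbababba

aab->aa; baa->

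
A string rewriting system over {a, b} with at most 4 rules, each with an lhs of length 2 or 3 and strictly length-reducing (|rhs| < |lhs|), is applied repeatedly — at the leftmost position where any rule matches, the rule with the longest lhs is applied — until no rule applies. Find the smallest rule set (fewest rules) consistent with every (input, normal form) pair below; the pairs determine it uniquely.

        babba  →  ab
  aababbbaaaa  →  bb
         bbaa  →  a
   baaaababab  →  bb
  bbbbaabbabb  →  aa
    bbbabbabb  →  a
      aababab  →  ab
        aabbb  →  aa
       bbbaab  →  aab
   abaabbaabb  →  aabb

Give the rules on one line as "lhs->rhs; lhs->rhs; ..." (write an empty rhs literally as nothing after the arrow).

  | babba => abba => ab
  | aababbbaaaa => aaabbbaaaa => bbbbbaaaa => bbaaaa => baaa => aaa => bb
  | bbaa => ba => a
  | baaaababab => aaaababab => bbababab => bbabab => bbab => bb

aaa->bb; ba->a; bba->b; bbb->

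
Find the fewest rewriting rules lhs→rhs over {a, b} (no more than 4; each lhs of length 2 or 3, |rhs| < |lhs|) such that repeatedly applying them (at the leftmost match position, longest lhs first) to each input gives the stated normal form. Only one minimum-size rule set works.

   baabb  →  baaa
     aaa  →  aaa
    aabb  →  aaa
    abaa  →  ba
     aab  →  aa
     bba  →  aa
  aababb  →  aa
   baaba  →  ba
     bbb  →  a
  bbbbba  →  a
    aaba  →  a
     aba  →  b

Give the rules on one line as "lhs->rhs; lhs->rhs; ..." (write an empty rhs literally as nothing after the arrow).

ab->a; aba->b; abb->aa; bb->a

  | baabb => baaa
  | aaa
  | aabb => aaa
  | abaa => ba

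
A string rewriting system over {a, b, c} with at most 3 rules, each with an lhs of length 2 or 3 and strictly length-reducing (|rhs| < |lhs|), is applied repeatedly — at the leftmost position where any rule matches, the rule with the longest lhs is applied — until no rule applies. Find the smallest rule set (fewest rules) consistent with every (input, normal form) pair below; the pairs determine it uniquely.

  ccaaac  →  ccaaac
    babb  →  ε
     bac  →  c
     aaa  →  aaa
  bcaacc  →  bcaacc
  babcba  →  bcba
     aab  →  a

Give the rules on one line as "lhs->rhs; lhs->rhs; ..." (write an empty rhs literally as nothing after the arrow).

ab->; bac->c; bb->

  | ccaaac
  | babb => bb => ε
  | bac => c
  | aaa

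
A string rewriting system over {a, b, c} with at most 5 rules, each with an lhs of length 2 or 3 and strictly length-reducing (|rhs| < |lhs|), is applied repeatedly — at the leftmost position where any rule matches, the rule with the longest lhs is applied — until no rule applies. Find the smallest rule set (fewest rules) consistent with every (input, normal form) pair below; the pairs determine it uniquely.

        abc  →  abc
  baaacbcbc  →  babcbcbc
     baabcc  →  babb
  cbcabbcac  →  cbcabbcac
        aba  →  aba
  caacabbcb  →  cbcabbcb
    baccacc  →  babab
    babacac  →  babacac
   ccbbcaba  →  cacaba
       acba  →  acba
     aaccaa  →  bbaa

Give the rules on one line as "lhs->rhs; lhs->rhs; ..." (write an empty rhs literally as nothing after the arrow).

  | abc
  | baaacbcbc => babcbcbc
  | baabcc => babcc => babb
  | cbcabbcac

aab->ab; aac->bc; bbb->ca; cc->b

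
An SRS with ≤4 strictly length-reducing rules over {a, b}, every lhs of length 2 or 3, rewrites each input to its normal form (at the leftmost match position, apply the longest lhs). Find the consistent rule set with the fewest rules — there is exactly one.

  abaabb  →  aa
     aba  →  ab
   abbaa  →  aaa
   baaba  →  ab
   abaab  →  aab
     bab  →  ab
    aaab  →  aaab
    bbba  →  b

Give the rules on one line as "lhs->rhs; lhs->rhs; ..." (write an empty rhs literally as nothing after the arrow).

ba->b; bab->ab; bb->

  | abaabb => ababb => aabb => aa
  | aba => ab
  | abbaa => aaa
  | baaba => baba => aba => ab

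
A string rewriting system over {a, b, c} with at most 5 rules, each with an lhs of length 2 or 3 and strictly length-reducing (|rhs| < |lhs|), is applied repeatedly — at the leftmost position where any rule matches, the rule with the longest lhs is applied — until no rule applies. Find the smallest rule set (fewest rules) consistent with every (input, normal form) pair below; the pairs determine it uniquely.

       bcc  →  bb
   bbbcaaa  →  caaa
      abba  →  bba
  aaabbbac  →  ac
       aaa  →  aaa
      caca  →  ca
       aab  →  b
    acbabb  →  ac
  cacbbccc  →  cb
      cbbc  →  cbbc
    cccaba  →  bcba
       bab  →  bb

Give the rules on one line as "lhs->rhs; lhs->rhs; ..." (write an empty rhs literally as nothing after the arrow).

ab->b; aca->a; bbb->; cc->b

  | bcc => bb
  | bbbcaaa => caaa
  | abba => bba
  | aaabbbac => aabbbac => abbbac => bbbac => ac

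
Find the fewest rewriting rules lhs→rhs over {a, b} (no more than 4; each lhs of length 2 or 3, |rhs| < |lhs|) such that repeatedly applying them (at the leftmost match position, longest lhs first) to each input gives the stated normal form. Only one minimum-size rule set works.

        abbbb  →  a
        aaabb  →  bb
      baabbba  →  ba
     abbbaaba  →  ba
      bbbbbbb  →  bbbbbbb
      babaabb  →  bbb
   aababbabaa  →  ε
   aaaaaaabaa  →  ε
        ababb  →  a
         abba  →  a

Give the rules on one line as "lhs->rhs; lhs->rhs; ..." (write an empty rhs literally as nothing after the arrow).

  | abbbb => abbb => abb => ab => a
  | aaabb => bb
  | baabbba => babbba => babba => baba => baa => ba
  | abbbaaba => abbaaba => abaaba => aaaba => ba

aa->a; aaa->; ab->a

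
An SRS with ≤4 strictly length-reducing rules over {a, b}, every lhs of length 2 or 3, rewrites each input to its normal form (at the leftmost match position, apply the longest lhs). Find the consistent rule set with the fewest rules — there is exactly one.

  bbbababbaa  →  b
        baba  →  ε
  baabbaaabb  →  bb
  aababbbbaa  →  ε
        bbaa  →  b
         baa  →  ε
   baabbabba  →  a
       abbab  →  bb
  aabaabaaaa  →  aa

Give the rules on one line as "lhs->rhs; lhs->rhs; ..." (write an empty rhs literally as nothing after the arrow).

ab->b; ba->; baa->; bbb->

  | bbbababbaa => ababbaa => babbaa => bbaa => b
  | baba => ba => ε
  | baabbaaabb => bbaaabb => babb => bb
  | aababbbbaa => ababbbbaa => babbbbaa => bbbbaa => baa => ε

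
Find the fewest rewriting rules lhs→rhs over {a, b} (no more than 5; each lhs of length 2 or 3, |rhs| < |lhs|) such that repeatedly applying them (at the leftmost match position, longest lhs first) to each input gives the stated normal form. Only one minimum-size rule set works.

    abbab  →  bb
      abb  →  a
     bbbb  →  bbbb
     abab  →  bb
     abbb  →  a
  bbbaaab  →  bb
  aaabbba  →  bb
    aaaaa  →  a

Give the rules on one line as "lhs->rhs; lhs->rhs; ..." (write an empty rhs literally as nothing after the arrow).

  | abbab => abab => aab => bb
  | abb => ab => a
  | bbbb
  | abab => aab => bb

aa->b; ab->a; ba->; baa->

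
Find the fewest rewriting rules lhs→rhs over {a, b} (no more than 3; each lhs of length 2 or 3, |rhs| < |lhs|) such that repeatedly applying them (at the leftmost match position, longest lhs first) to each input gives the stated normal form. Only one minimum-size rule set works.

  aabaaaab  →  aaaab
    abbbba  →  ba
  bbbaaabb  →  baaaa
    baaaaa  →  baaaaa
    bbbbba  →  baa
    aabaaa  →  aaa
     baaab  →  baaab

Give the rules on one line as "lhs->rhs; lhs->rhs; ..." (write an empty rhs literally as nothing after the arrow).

aba->; bb->; bbb->ba

  | aabaaaab => aaaab
  | abbbba => ababa => ba
  | bbbaaabb => baaaabb => baaaa
  | baaaaa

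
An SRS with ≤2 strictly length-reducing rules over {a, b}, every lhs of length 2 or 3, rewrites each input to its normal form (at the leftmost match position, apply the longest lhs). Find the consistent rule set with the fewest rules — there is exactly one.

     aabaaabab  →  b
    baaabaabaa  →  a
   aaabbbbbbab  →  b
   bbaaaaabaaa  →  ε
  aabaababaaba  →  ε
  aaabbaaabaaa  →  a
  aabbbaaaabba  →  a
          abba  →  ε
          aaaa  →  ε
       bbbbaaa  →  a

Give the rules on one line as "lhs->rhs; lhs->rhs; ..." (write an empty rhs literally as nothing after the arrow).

  | aabaaabab => baaabab => aaabab => abab => aab => b
  | baaabaabaa => aaabaabaa => abaabaa => aaabaa => abaa => aaa => a
  | aaabbbbbbab => abbbbbbab => abbbbbab => abbbbab => abbbab => abbab => abab => aab => b
  | bbaaaaabaaa => baaaaabaaa => aaaaabaaa => aaabaaa => abaaa => aaaa => aa => ε

aa->; ba->a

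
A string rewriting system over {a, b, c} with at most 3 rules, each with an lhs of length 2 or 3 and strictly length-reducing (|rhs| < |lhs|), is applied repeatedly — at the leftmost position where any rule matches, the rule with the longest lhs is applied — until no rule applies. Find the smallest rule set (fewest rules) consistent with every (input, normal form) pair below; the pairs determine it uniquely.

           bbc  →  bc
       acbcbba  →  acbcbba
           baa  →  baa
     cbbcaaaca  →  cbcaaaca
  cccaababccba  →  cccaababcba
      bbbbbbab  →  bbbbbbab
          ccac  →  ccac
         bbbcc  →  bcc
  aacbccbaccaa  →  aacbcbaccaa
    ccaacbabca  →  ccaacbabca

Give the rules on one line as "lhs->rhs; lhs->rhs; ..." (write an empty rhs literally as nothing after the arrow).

bbc->bc; ccb->cb

  | bbc => bc
  | acbcbba
  | baa
  | cbbcaaaca => cbcaaaca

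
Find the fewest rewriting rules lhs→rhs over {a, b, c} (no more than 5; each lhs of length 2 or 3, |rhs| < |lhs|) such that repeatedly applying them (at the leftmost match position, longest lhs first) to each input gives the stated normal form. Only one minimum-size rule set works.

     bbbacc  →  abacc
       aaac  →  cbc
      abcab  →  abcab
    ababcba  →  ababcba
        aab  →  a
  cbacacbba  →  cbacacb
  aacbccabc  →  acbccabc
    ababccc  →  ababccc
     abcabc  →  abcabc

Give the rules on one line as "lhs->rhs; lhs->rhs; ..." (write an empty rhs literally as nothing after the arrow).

aa->b; aaa->cb; aac->ac; bb->a

  | bbbacc => abacc
  | aaac => cbc
  | abcab
  | ababcba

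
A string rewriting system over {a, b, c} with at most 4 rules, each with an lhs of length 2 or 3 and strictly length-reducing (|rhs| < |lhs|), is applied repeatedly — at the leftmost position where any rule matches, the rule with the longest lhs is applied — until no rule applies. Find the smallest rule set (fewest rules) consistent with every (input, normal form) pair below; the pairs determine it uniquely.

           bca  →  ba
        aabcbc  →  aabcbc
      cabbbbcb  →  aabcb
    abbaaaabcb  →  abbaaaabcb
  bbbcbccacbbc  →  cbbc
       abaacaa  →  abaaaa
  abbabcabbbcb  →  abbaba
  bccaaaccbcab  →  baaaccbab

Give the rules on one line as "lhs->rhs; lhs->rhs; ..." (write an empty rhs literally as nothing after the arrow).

acb->; bbb->a; ca->a; cac->

  | bca => ba
  | aabcbc
  | cabbbbcb => abbbbcb => aabcb
  | abbaaaabcb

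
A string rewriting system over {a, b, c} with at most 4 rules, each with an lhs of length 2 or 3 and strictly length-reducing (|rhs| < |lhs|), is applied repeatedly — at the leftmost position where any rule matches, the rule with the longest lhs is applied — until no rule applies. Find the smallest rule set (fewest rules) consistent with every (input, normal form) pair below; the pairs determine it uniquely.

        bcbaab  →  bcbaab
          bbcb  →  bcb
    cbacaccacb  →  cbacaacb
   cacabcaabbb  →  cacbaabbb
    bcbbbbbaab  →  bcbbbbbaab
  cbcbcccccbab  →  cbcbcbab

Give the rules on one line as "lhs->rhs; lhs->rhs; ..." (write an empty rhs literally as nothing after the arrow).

abc->b; bbc->bc; cc->

  | bcbaab
  | bbcb => bcb
  | cbacaccacb => cbacaacb
  | cacabcaabbb => cacbaabbb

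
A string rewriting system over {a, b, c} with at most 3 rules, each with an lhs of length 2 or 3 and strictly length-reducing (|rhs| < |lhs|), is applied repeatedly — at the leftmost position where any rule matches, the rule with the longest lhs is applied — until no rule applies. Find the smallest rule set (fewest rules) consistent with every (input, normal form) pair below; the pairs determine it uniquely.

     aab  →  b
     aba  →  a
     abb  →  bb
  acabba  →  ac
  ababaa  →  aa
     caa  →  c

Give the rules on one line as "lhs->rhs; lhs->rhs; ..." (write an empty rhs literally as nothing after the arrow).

  | aab => ab => b
  | aba => ba => a
  | abb => bb
  | acabba => acbba => acba => aca => ac

ab->b; ba->a; ca->c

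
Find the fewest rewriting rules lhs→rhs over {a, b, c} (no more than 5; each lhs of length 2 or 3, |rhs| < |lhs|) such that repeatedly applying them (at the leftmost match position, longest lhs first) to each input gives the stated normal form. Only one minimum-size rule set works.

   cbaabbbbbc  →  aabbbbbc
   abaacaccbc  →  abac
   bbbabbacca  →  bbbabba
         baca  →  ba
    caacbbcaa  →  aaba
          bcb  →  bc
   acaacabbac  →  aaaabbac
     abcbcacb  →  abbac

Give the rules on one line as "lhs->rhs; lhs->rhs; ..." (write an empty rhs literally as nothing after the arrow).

  | cbaabbbbbc => caabbbbbc => aabbbbbc
  | abaacaccbc => abacaccbc => abaaccbc => abaccbc => abacb => abac
  | bbbabbacca => bbbabbaca => bbbabbaa => bbbabba
  | baca => baa => ba

baa->ba; ca->a; cb->c; cbc->b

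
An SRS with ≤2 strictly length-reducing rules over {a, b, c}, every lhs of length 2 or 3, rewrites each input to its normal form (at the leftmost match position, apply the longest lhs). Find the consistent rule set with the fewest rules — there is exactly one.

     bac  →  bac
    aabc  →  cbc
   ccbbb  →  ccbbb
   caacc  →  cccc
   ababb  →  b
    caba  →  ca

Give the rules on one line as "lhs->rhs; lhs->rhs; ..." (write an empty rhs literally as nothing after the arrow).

  | bac
  | aabc => cbc
  | ccbbb
  | caacc => cccc

aa->c; ab->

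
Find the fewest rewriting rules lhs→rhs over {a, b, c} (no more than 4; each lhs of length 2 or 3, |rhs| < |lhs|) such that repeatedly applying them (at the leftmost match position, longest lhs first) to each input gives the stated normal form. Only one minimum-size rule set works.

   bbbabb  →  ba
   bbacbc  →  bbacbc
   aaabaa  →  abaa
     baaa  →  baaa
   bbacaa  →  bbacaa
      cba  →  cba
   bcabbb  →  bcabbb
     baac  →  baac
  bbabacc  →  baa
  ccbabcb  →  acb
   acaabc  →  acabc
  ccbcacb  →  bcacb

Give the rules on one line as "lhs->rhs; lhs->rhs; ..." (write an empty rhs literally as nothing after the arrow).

  | bbbabb => bbab => ba
  | bbacbc
  | aaabaa => aabaa => abaa
  | baaa

aab->ab; bab->a; cc->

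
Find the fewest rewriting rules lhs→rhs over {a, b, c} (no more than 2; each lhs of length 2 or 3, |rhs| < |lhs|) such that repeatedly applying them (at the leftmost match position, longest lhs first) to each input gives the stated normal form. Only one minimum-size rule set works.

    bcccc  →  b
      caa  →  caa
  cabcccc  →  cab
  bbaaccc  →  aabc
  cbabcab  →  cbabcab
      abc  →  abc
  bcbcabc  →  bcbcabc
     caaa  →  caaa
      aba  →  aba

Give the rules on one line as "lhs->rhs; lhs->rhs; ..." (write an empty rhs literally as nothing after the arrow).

bb->; cc->b

  | bcccc => bbcc => cc => b
  | caa
  | cabcccc => cabbcc => cacc => cab
  | bbaaccc => aaccc => aabc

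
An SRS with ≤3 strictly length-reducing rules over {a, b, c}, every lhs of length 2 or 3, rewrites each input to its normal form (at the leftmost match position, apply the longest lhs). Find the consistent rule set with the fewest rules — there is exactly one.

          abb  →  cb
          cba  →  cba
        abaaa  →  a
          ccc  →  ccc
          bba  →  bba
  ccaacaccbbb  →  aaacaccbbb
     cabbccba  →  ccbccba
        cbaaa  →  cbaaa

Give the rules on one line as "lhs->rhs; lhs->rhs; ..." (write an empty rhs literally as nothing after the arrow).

ab->c; caa->; cca->aa

  | abb => cb
  | cba
  | abaaa => caaa => a
  | ccc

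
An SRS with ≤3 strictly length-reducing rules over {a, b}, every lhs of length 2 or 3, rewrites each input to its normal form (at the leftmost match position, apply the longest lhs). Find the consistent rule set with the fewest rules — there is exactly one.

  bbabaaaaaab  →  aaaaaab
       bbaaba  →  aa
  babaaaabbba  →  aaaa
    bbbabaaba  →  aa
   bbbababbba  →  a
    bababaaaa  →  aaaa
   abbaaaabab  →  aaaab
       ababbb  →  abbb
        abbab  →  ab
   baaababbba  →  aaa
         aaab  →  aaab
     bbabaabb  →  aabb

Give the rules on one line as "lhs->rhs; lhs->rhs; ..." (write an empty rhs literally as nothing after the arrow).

  | bbabaaaaaab => babaaaaaab => abaaaaaab => aaaaaab
  | bbaaba => baaba => aaba => aa
  | babaaaabbba => abaaaabbba => aaaabbba => aaaabba => aaaaba => aaaa
  | bbbabaaba => bbabaaba => babaaba => abaaba => aaba => aa

aba->a; ba->a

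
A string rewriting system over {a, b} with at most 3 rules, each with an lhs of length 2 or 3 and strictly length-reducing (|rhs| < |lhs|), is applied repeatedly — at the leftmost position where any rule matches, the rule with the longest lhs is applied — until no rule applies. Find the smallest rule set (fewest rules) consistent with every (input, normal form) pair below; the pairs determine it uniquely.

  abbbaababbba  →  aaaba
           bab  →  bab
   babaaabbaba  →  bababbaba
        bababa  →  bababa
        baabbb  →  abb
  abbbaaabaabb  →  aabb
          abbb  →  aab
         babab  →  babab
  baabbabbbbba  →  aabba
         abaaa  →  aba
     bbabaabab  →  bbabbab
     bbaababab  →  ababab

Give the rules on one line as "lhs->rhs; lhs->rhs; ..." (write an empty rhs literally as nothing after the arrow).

  | abbbaababbba => aabaababbba => aabbabbba => aabbaaba => aabbba => aaaba
  | bab
  | babaaabbaba => bababbaba
  | bababa

baa->b; bbb->ab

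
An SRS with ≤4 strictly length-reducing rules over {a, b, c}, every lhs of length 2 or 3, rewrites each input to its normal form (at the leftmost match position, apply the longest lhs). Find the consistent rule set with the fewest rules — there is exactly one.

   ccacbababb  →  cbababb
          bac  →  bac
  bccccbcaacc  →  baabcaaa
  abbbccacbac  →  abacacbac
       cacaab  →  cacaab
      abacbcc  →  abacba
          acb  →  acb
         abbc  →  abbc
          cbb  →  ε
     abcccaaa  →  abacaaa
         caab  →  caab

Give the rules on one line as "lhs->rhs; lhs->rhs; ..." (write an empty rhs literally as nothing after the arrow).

bbb->bc; cbb->; cc->a; cca->

  | ccacbababb => cbababb
  | bac
  | bccccbcaacc => baccbcaacc => baabcaacc => baabcaaa
  | abbbccacbac => abcccacbac => abacacbac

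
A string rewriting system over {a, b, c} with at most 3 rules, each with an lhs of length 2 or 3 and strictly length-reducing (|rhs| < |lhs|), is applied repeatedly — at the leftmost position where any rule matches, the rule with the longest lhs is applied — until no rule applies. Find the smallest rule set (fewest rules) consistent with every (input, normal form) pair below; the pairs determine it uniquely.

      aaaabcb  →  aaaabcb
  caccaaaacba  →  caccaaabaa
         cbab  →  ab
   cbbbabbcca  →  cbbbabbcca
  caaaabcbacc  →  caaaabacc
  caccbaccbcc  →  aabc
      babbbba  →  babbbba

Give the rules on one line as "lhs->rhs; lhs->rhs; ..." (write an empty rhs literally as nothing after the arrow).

acb->ba; cba->a; cbc->bb

  | aaaabcb
  | caccaaaacba => caccaaabaa
  | cbab => ab
  | cbbbabbcca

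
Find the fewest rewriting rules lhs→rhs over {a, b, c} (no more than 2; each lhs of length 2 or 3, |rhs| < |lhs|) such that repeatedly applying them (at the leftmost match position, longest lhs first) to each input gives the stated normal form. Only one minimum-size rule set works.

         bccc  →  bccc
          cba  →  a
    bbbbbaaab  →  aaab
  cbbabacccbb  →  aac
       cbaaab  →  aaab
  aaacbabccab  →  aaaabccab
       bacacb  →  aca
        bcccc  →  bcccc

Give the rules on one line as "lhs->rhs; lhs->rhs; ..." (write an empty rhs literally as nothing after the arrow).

ba->a; cb->

  | bccc
  | cba => a
  | bbbbbaaab => bbbbaaab => bbbaaab => bbaaab => baaab => aaab
  | cbbabacccbb => babacccbb => abacccbb => aacccbb => aaccb => aac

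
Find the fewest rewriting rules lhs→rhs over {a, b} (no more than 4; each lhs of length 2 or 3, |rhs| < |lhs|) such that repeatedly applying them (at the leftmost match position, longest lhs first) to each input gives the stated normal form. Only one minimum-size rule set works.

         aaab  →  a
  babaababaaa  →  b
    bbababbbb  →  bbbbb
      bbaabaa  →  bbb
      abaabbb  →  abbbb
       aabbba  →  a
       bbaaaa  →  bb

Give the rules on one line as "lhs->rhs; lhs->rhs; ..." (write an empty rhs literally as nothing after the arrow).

  | aaab => aab => aa => a
  | babaababaaa => baababaaa => bbabaaa => bbaaa => bba => b
  | bbababbbb => bbabbbb => bbbbb
  | bbaabaa => bbbaa => bbb

aa->a; aab->aa; ba->; baa->b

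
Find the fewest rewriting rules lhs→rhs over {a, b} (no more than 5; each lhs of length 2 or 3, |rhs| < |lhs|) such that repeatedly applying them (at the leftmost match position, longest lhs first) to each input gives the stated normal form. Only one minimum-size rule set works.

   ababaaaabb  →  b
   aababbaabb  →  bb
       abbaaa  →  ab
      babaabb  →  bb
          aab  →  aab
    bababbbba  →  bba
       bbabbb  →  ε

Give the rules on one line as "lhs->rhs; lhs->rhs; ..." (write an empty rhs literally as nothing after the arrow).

  | ababaaaabb => abaabaabb => aabbaabb => aaabb => abbb => b
  | aababbaabb => aabaabb => aaabbb => abbbb => bb
  | abbaaa => aaa => ab
  | babaabb => baabbb => abbbb => bb

aaa->ab; abb->; baa->ab; bbb->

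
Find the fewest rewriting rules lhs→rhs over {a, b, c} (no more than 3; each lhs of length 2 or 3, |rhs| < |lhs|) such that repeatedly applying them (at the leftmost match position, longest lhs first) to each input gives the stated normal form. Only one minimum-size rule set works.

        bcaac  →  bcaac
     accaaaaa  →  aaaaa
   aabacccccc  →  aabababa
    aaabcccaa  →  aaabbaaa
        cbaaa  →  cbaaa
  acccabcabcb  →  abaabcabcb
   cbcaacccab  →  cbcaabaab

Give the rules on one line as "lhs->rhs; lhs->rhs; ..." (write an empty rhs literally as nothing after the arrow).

  | bcaac
  | accaaaaa => aaaaa
  | aabacccccc => aababaccc => aabababa
  | aaabcccaa => aaabbaaa

cca->; ccc->ba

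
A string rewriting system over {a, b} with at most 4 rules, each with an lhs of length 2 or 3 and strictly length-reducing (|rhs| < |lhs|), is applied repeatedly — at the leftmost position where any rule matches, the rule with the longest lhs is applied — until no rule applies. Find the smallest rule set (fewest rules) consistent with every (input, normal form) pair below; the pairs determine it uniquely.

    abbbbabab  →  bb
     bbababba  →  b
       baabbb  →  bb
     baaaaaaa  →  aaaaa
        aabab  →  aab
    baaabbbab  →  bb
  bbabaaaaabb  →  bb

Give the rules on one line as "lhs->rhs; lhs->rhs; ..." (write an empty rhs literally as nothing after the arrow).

abb->bb; ba->; baa->; bbb->bb

  | abbbbabab => bbbbabab => bbbabab => bbabab => bbab => bb
  | bbababba => bbabba => bbba => bba => b
  | baabbb => bbb => bb
  | baaaaaaa => aaaaa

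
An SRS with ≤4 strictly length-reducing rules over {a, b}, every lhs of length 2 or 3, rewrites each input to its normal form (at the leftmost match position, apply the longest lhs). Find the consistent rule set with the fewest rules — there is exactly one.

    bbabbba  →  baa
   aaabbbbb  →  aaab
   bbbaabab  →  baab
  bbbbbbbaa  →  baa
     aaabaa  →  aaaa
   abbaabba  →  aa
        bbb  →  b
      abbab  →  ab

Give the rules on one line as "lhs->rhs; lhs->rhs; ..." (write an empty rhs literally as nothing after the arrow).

aba->a; bab->ba; bb->b

  | bbabbba => babbba => babba => baba => baa
  | aaabbbbb => aaabbbb => aaabbb => aaabb => aaab
  | bbbaabab => bbaabab => baabab => baab
  | bbbbbbbaa => bbbbbbaa => bbbbbaa => bbbbaa => bbbaa => bbaa => baa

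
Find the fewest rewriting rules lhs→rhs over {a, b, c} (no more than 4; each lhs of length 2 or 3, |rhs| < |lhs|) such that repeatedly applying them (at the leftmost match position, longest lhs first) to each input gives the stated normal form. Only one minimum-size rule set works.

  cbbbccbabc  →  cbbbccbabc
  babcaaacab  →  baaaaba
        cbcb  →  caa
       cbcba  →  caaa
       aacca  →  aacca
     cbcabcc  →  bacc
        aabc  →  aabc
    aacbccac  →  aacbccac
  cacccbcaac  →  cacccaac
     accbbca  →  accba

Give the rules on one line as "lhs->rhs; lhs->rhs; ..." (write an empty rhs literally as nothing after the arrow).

bca->a; bcb->aa; cab->ba

  | cbbbccbabc
  | babcaaacab => baaaacab => baaaaba
  | cbcb => caa
  | cbcba => caaa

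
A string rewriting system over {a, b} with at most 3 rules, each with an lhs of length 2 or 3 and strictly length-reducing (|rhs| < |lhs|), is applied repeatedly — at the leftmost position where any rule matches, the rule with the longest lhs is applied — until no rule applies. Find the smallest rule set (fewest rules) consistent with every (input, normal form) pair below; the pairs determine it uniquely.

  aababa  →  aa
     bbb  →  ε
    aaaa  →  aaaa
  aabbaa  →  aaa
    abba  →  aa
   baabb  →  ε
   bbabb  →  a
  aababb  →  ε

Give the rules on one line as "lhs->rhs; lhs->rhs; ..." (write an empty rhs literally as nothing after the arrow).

ab->b; bb->a; bbb->

  | aababa => ababa => baba => bba => aa
  | bbb => ε
  | aaaa
  | aabbaa => abbaa => bbaa => aaa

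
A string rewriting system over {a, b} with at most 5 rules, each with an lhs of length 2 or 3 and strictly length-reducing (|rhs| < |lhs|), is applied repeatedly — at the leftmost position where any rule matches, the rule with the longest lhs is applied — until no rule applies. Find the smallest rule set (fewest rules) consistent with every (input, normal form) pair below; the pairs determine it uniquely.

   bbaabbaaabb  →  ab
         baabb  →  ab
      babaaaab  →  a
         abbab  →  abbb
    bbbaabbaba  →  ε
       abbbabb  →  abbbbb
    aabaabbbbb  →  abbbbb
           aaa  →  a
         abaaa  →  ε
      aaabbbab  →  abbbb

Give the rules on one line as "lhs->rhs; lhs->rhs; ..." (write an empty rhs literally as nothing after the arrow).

  | bbaabbaaabb => baabbaaabb => aabbaaabb => abaaabb => aaaabb => aabb => ab
  | baabb => aabb => ab
  | babaaaab => bbaaaab => baaaab => aaaab => aab => a
  | abbab => abbb

aa->; aab->a; ba->a; bab->bb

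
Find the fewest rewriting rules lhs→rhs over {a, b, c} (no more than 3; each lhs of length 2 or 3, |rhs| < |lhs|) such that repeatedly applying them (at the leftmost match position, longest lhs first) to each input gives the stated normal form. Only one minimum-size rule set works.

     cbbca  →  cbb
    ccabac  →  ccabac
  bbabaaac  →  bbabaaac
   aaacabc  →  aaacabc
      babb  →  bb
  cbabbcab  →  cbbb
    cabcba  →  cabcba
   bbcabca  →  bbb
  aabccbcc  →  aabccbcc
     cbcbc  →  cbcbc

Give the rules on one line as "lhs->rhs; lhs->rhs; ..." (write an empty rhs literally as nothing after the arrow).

abb->b; bca->b

  | cbbca => cbb
  | ccabac
  | bbabaaac
  | aaacabc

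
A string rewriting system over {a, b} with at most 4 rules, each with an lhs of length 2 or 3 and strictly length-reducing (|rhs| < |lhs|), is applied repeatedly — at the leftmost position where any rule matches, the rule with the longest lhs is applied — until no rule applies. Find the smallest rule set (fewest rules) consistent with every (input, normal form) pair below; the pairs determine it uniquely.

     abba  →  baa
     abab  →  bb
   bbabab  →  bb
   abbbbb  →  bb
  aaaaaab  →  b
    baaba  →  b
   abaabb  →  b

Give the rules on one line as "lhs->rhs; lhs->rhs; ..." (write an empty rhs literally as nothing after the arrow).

ab->b; abb->ba; bba->b

  | abba => baa
  | abab => bab => bb
  | bbabab => bbab => bb
  | abbbbb => babbb => bbab => bb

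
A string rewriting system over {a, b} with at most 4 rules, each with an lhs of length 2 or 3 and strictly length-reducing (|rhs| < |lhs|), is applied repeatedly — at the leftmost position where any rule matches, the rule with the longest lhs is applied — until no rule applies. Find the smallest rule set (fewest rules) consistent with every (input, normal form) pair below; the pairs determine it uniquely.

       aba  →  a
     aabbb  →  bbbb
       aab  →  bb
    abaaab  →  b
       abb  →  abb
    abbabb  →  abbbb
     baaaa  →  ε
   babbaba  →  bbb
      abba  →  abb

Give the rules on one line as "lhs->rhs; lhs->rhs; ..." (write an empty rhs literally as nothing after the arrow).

  | aba => a
  | aabbb => bbbb
  | aab => bb
  | abaaab => aaab => bab => b

aa->b; ba->; bba->bb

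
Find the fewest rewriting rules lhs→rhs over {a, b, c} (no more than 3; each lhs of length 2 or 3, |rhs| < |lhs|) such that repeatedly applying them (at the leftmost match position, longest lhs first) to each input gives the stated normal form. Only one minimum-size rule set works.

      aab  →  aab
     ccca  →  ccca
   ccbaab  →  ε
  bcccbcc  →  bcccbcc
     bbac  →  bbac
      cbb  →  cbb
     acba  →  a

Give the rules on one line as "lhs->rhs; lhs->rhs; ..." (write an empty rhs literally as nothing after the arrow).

  | aab
  | ccca
  | ccbaab => cab => ε
  | bcccbcc

cab->; cba->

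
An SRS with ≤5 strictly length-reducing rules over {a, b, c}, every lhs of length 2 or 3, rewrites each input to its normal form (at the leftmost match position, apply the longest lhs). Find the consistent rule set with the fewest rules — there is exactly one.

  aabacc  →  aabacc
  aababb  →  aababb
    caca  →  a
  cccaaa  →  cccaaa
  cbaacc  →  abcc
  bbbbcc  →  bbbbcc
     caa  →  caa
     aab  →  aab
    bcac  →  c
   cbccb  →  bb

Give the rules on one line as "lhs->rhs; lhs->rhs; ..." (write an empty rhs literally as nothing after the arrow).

baa->ab; bca->; cac->; cb->b

  | aabacc
  | aababb
  | caca => a
  | cccaaa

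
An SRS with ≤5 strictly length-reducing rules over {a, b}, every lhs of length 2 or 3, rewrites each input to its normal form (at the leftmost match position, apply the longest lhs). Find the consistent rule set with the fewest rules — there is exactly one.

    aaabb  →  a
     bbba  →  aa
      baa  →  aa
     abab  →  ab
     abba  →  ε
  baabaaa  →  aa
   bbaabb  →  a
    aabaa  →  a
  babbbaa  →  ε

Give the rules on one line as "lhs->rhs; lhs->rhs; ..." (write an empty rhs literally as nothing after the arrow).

  | aaabb => bb => a
  | bbba => aba => aa
  | baa => aa
  | abab => ab

aaa->; ba->a; bab->b; bb->a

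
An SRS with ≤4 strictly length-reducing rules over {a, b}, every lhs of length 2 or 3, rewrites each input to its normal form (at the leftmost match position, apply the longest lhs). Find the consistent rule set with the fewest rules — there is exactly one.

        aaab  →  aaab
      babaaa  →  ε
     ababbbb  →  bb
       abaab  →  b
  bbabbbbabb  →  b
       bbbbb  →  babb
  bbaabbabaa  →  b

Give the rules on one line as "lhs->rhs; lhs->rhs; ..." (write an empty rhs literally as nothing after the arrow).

  | aaab
  | babaaa => bbaaa => baa => ε
  | ababbbb => babbbb => babab => bbab => bb
  | abaab => baab => b

aba->ba; baa->; bba->b; bbb->ba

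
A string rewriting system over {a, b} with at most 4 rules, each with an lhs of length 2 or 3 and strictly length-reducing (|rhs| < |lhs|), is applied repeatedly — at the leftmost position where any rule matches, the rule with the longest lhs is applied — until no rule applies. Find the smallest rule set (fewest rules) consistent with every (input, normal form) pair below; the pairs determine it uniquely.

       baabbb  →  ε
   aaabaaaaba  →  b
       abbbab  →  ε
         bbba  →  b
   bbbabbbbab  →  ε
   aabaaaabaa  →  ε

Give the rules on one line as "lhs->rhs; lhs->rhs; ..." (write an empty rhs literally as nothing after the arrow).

aa->; ab->; ba->b; bb->

  | baabbb => babbb => bbbb => bb => ε
  | aaabaaaaba => abaaaaba => aaaaba => aaba => ba => b
  | abbbab => bbab => ab => ε
  | bbba => ba => b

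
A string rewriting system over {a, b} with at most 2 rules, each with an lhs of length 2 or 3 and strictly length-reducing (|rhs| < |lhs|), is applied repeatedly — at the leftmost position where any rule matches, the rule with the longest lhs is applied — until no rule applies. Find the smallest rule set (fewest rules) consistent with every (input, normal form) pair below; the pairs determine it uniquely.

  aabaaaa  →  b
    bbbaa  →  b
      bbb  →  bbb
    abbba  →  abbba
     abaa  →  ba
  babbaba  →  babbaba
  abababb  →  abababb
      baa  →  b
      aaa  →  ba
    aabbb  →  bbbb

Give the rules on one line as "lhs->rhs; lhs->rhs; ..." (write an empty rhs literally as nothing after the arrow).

  | aabaaaa => bbaaaa => baaaa => aaaa => baa => aa => b
  | bbbaa => bbaa => baa => aa => b
  | bbb
  | abbba

aa->b; baa->aa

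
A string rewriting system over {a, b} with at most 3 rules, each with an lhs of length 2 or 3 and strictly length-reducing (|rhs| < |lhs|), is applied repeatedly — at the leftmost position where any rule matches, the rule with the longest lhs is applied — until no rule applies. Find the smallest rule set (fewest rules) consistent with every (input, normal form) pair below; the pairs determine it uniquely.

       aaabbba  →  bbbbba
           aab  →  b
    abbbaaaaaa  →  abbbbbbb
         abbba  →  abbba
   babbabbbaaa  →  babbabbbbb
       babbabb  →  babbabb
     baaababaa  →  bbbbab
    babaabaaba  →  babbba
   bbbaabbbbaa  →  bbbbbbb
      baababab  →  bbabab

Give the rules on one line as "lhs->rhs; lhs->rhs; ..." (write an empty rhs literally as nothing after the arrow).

  | aaabbba => bbbbba
  | aab => b
  | abbbaaaaaa => abbbbbaaa => abbbbbbb
  | abbba

aa->; aaa->bb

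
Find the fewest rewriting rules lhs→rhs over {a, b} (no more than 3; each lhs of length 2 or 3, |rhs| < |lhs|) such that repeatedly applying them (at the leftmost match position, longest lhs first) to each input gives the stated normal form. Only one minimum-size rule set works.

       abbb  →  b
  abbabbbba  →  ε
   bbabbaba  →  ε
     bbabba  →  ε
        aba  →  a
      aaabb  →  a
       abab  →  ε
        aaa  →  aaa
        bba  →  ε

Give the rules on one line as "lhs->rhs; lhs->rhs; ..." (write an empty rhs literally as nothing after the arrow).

ab->; ba->; bb->b

  | abbb => bb => b
  | abbabbbba => babbbba => bbbba => bbba => bba => ba => ε
  | bbabbaba => babbaba => bbaba => baba => ba => ε
  | bbabba => babba => bba => ba => ε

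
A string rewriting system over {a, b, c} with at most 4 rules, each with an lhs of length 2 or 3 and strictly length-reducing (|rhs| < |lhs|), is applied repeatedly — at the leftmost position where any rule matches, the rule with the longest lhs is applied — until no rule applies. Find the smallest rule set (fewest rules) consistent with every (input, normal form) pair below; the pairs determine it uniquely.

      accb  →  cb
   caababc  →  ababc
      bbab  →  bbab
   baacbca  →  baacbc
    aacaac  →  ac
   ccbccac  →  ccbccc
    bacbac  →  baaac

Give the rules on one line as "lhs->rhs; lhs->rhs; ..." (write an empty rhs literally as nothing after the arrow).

acc->c; ca->c; cab->ab; cba->aa

  | accb => cb
  | caababc => cababc => ababc
  | bbab
  | baacbca => baacbc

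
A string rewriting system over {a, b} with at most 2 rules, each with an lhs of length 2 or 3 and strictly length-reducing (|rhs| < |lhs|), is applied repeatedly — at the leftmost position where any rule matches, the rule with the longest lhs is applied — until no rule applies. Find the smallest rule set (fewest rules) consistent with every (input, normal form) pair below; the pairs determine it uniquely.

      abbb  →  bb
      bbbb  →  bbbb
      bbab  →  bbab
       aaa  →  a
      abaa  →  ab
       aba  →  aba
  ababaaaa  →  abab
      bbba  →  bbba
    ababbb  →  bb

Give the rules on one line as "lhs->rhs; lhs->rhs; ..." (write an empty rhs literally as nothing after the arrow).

  | abbb => bb
  | bbbb
  | bbab
  | aaa => a

aa->; abb->b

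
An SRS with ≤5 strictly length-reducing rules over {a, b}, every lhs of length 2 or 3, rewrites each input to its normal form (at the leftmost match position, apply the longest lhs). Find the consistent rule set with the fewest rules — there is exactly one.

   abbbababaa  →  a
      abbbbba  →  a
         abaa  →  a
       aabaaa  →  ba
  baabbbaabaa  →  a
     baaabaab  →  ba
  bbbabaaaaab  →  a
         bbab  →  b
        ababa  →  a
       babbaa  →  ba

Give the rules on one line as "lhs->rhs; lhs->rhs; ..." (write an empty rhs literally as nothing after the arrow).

aa->; ab->a; aba->ab; bb->a

  | abbbababaa => abbababaa => abababaa => abbabaa => ababaa => abbaa => abaa => aba => ab => a
  | abbbbba => abbbba => abbba => abba => aba => ab => a
  | abaa => aba => ab => a
  | aabaaa => baaa => ba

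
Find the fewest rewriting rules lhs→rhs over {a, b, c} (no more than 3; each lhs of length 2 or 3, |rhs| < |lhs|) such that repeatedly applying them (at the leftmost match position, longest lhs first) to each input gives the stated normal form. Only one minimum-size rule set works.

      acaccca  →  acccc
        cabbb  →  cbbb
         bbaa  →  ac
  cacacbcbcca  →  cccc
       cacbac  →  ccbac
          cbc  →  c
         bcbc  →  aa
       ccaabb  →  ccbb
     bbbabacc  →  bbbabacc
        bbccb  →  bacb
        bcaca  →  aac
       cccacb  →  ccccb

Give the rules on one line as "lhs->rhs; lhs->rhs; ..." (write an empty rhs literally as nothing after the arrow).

baa->cc; bc->a; ca->c

  | acaccca => acccca => acccc
  | cabbb => cbbb
  | bbaa => bcc => ac
  | cacacbcbcca => ccacbcbcca => cccbcbcca => cccabcca => cccbcca => cccaca => cccca => cccc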